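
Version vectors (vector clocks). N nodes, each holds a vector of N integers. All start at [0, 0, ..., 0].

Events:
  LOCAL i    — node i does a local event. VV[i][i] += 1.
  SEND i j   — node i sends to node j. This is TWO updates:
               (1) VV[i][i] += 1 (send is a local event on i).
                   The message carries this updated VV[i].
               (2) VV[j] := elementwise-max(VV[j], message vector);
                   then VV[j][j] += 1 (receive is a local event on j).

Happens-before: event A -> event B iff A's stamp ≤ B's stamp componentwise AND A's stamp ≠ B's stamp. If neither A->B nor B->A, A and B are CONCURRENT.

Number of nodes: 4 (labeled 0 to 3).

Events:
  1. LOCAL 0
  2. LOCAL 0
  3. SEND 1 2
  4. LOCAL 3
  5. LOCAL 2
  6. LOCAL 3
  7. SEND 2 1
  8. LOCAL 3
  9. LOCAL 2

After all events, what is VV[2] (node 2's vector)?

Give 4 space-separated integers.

Answer: 0 1 4 0

Derivation:
Initial: VV[0]=[0, 0, 0, 0]
Initial: VV[1]=[0, 0, 0, 0]
Initial: VV[2]=[0, 0, 0, 0]
Initial: VV[3]=[0, 0, 0, 0]
Event 1: LOCAL 0: VV[0][0]++ -> VV[0]=[1, 0, 0, 0]
Event 2: LOCAL 0: VV[0][0]++ -> VV[0]=[2, 0, 0, 0]
Event 3: SEND 1->2: VV[1][1]++ -> VV[1]=[0, 1, 0, 0], msg_vec=[0, 1, 0, 0]; VV[2]=max(VV[2],msg_vec) then VV[2][2]++ -> VV[2]=[0, 1, 1, 0]
Event 4: LOCAL 3: VV[3][3]++ -> VV[3]=[0, 0, 0, 1]
Event 5: LOCAL 2: VV[2][2]++ -> VV[2]=[0, 1, 2, 0]
Event 6: LOCAL 3: VV[3][3]++ -> VV[3]=[0, 0, 0, 2]
Event 7: SEND 2->1: VV[2][2]++ -> VV[2]=[0, 1, 3, 0], msg_vec=[0, 1, 3, 0]; VV[1]=max(VV[1],msg_vec) then VV[1][1]++ -> VV[1]=[0, 2, 3, 0]
Event 8: LOCAL 3: VV[3][3]++ -> VV[3]=[0, 0, 0, 3]
Event 9: LOCAL 2: VV[2][2]++ -> VV[2]=[0, 1, 4, 0]
Final vectors: VV[0]=[2, 0, 0, 0]; VV[1]=[0, 2, 3, 0]; VV[2]=[0, 1, 4, 0]; VV[3]=[0, 0, 0, 3]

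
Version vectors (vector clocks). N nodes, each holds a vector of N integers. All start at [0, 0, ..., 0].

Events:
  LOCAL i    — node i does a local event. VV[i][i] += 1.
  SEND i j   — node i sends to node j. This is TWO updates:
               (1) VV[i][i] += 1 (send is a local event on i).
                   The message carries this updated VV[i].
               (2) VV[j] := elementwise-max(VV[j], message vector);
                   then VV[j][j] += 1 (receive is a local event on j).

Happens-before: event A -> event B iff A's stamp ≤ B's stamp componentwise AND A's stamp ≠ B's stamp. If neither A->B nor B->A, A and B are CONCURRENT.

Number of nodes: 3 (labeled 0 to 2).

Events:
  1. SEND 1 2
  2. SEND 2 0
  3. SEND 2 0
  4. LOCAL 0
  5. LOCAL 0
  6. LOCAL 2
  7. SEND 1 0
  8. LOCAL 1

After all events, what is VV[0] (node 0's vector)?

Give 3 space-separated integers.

Answer: 5 2 3

Derivation:
Initial: VV[0]=[0, 0, 0]
Initial: VV[1]=[0, 0, 0]
Initial: VV[2]=[0, 0, 0]
Event 1: SEND 1->2: VV[1][1]++ -> VV[1]=[0, 1, 0], msg_vec=[0, 1, 0]; VV[2]=max(VV[2],msg_vec) then VV[2][2]++ -> VV[2]=[0, 1, 1]
Event 2: SEND 2->0: VV[2][2]++ -> VV[2]=[0, 1, 2], msg_vec=[0, 1, 2]; VV[0]=max(VV[0],msg_vec) then VV[0][0]++ -> VV[0]=[1, 1, 2]
Event 3: SEND 2->0: VV[2][2]++ -> VV[2]=[0, 1, 3], msg_vec=[0, 1, 3]; VV[0]=max(VV[0],msg_vec) then VV[0][0]++ -> VV[0]=[2, 1, 3]
Event 4: LOCAL 0: VV[0][0]++ -> VV[0]=[3, 1, 3]
Event 5: LOCAL 0: VV[0][0]++ -> VV[0]=[4, 1, 3]
Event 6: LOCAL 2: VV[2][2]++ -> VV[2]=[0, 1, 4]
Event 7: SEND 1->0: VV[1][1]++ -> VV[1]=[0, 2, 0], msg_vec=[0, 2, 0]; VV[0]=max(VV[0],msg_vec) then VV[0][0]++ -> VV[0]=[5, 2, 3]
Event 8: LOCAL 1: VV[1][1]++ -> VV[1]=[0, 3, 0]
Final vectors: VV[0]=[5, 2, 3]; VV[1]=[0, 3, 0]; VV[2]=[0, 1, 4]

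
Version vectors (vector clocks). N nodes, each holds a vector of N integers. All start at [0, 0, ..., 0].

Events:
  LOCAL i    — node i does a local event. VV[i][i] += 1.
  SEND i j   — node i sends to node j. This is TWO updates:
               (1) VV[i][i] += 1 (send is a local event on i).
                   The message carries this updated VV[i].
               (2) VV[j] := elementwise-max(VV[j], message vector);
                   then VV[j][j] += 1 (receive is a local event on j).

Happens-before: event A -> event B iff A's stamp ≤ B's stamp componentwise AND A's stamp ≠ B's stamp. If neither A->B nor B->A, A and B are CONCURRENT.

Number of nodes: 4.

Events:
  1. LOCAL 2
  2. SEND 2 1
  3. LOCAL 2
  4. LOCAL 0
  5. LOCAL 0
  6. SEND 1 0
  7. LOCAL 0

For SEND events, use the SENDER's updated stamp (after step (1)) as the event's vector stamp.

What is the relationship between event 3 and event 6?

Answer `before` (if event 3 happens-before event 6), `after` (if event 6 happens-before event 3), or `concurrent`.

Initial: VV[0]=[0, 0, 0, 0]
Initial: VV[1]=[0, 0, 0, 0]
Initial: VV[2]=[0, 0, 0, 0]
Initial: VV[3]=[0, 0, 0, 0]
Event 1: LOCAL 2: VV[2][2]++ -> VV[2]=[0, 0, 1, 0]
Event 2: SEND 2->1: VV[2][2]++ -> VV[2]=[0, 0, 2, 0], msg_vec=[0, 0, 2, 0]; VV[1]=max(VV[1],msg_vec) then VV[1][1]++ -> VV[1]=[0, 1, 2, 0]
Event 3: LOCAL 2: VV[2][2]++ -> VV[2]=[0, 0, 3, 0]
Event 4: LOCAL 0: VV[0][0]++ -> VV[0]=[1, 0, 0, 0]
Event 5: LOCAL 0: VV[0][0]++ -> VV[0]=[2, 0, 0, 0]
Event 6: SEND 1->0: VV[1][1]++ -> VV[1]=[0, 2, 2, 0], msg_vec=[0, 2, 2, 0]; VV[0]=max(VV[0],msg_vec) then VV[0][0]++ -> VV[0]=[3, 2, 2, 0]
Event 7: LOCAL 0: VV[0][0]++ -> VV[0]=[4, 2, 2, 0]
Event 3 stamp: [0, 0, 3, 0]
Event 6 stamp: [0, 2, 2, 0]
[0, 0, 3, 0] <= [0, 2, 2, 0]? False
[0, 2, 2, 0] <= [0, 0, 3, 0]? False
Relation: concurrent

Answer: concurrent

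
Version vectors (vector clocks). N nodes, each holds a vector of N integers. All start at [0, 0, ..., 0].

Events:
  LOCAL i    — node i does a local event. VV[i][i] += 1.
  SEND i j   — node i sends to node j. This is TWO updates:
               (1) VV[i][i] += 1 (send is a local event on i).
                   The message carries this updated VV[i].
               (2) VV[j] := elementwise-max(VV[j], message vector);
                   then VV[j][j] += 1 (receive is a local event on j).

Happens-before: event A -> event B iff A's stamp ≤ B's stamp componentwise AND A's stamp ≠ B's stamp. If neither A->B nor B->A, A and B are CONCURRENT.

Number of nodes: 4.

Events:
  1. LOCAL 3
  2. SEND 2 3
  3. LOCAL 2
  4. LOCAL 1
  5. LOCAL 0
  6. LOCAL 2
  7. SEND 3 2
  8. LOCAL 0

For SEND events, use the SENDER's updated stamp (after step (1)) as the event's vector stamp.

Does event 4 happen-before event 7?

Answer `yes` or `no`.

Initial: VV[0]=[0, 0, 0, 0]
Initial: VV[1]=[0, 0, 0, 0]
Initial: VV[2]=[0, 0, 0, 0]
Initial: VV[3]=[0, 0, 0, 0]
Event 1: LOCAL 3: VV[3][3]++ -> VV[3]=[0, 0, 0, 1]
Event 2: SEND 2->3: VV[2][2]++ -> VV[2]=[0, 0, 1, 0], msg_vec=[0, 0, 1, 0]; VV[3]=max(VV[3],msg_vec) then VV[3][3]++ -> VV[3]=[0, 0, 1, 2]
Event 3: LOCAL 2: VV[2][2]++ -> VV[2]=[0, 0, 2, 0]
Event 4: LOCAL 1: VV[1][1]++ -> VV[1]=[0, 1, 0, 0]
Event 5: LOCAL 0: VV[0][0]++ -> VV[0]=[1, 0, 0, 0]
Event 6: LOCAL 2: VV[2][2]++ -> VV[2]=[0, 0, 3, 0]
Event 7: SEND 3->2: VV[3][3]++ -> VV[3]=[0, 0, 1, 3], msg_vec=[0, 0, 1, 3]; VV[2]=max(VV[2],msg_vec) then VV[2][2]++ -> VV[2]=[0, 0, 4, 3]
Event 8: LOCAL 0: VV[0][0]++ -> VV[0]=[2, 0, 0, 0]
Event 4 stamp: [0, 1, 0, 0]
Event 7 stamp: [0, 0, 1, 3]
[0, 1, 0, 0] <= [0, 0, 1, 3]? False. Equal? False. Happens-before: False

Answer: no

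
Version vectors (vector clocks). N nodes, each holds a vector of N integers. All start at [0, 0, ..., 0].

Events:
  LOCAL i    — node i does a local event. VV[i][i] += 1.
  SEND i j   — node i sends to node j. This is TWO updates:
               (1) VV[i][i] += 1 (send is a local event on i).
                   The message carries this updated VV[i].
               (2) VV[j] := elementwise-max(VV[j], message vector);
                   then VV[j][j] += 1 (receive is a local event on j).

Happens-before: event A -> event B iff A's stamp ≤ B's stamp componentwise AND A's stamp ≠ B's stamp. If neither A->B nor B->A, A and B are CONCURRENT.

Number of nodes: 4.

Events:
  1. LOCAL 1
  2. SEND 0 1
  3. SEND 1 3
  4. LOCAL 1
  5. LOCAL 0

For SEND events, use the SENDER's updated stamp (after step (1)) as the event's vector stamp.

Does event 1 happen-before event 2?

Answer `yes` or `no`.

Answer: no

Derivation:
Initial: VV[0]=[0, 0, 0, 0]
Initial: VV[1]=[0, 0, 0, 0]
Initial: VV[2]=[0, 0, 0, 0]
Initial: VV[3]=[0, 0, 0, 0]
Event 1: LOCAL 1: VV[1][1]++ -> VV[1]=[0, 1, 0, 0]
Event 2: SEND 0->1: VV[0][0]++ -> VV[0]=[1, 0, 0, 0], msg_vec=[1, 0, 0, 0]; VV[1]=max(VV[1],msg_vec) then VV[1][1]++ -> VV[1]=[1, 2, 0, 0]
Event 3: SEND 1->3: VV[1][1]++ -> VV[1]=[1, 3, 0, 0], msg_vec=[1, 3, 0, 0]; VV[3]=max(VV[3],msg_vec) then VV[3][3]++ -> VV[3]=[1, 3, 0, 1]
Event 4: LOCAL 1: VV[1][1]++ -> VV[1]=[1, 4, 0, 0]
Event 5: LOCAL 0: VV[0][0]++ -> VV[0]=[2, 0, 0, 0]
Event 1 stamp: [0, 1, 0, 0]
Event 2 stamp: [1, 0, 0, 0]
[0, 1, 0, 0] <= [1, 0, 0, 0]? False. Equal? False. Happens-before: False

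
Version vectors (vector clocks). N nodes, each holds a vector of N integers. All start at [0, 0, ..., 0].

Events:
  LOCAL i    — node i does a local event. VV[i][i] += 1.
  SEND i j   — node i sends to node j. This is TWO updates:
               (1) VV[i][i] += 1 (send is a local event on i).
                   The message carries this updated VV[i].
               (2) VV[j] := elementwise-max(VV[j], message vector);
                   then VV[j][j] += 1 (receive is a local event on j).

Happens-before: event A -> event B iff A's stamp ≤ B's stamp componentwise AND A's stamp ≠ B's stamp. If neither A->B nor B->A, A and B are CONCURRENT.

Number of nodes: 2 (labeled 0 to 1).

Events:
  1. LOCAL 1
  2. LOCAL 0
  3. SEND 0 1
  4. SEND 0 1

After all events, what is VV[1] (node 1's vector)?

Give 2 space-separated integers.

Initial: VV[0]=[0, 0]
Initial: VV[1]=[0, 0]
Event 1: LOCAL 1: VV[1][1]++ -> VV[1]=[0, 1]
Event 2: LOCAL 0: VV[0][0]++ -> VV[0]=[1, 0]
Event 3: SEND 0->1: VV[0][0]++ -> VV[0]=[2, 0], msg_vec=[2, 0]; VV[1]=max(VV[1],msg_vec) then VV[1][1]++ -> VV[1]=[2, 2]
Event 4: SEND 0->1: VV[0][0]++ -> VV[0]=[3, 0], msg_vec=[3, 0]; VV[1]=max(VV[1],msg_vec) then VV[1][1]++ -> VV[1]=[3, 3]
Final vectors: VV[0]=[3, 0]; VV[1]=[3, 3]

Answer: 3 3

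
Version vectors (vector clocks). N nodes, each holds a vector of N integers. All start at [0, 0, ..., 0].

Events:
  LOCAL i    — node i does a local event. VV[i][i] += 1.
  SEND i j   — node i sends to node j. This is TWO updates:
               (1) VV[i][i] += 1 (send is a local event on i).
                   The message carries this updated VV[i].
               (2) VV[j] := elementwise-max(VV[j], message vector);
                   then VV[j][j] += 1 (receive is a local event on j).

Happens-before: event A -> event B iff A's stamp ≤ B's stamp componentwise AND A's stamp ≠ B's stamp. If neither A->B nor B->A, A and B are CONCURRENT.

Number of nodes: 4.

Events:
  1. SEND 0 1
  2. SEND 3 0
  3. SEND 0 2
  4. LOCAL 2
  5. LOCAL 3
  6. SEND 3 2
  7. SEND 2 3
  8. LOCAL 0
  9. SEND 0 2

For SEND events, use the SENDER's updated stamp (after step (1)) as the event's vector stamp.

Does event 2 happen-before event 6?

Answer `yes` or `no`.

Initial: VV[0]=[0, 0, 0, 0]
Initial: VV[1]=[0, 0, 0, 0]
Initial: VV[2]=[0, 0, 0, 0]
Initial: VV[3]=[0, 0, 0, 0]
Event 1: SEND 0->1: VV[0][0]++ -> VV[0]=[1, 0, 0, 0], msg_vec=[1, 0, 0, 0]; VV[1]=max(VV[1],msg_vec) then VV[1][1]++ -> VV[1]=[1, 1, 0, 0]
Event 2: SEND 3->0: VV[3][3]++ -> VV[3]=[0, 0, 0, 1], msg_vec=[0, 0, 0, 1]; VV[0]=max(VV[0],msg_vec) then VV[0][0]++ -> VV[0]=[2, 0, 0, 1]
Event 3: SEND 0->2: VV[0][0]++ -> VV[0]=[3, 0, 0, 1], msg_vec=[3, 0, 0, 1]; VV[2]=max(VV[2],msg_vec) then VV[2][2]++ -> VV[2]=[3, 0, 1, 1]
Event 4: LOCAL 2: VV[2][2]++ -> VV[2]=[3, 0, 2, 1]
Event 5: LOCAL 3: VV[3][3]++ -> VV[3]=[0, 0, 0, 2]
Event 6: SEND 3->2: VV[3][3]++ -> VV[3]=[0, 0, 0, 3], msg_vec=[0, 0, 0, 3]; VV[2]=max(VV[2],msg_vec) then VV[2][2]++ -> VV[2]=[3, 0, 3, 3]
Event 7: SEND 2->3: VV[2][2]++ -> VV[2]=[3, 0, 4, 3], msg_vec=[3, 0, 4, 3]; VV[3]=max(VV[3],msg_vec) then VV[3][3]++ -> VV[3]=[3, 0, 4, 4]
Event 8: LOCAL 0: VV[0][0]++ -> VV[0]=[4, 0, 0, 1]
Event 9: SEND 0->2: VV[0][0]++ -> VV[0]=[5, 0, 0, 1], msg_vec=[5, 0, 0, 1]; VV[2]=max(VV[2],msg_vec) then VV[2][2]++ -> VV[2]=[5, 0, 5, 3]
Event 2 stamp: [0, 0, 0, 1]
Event 6 stamp: [0, 0, 0, 3]
[0, 0, 0, 1] <= [0, 0, 0, 3]? True. Equal? False. Happens-before: True

Answer: yes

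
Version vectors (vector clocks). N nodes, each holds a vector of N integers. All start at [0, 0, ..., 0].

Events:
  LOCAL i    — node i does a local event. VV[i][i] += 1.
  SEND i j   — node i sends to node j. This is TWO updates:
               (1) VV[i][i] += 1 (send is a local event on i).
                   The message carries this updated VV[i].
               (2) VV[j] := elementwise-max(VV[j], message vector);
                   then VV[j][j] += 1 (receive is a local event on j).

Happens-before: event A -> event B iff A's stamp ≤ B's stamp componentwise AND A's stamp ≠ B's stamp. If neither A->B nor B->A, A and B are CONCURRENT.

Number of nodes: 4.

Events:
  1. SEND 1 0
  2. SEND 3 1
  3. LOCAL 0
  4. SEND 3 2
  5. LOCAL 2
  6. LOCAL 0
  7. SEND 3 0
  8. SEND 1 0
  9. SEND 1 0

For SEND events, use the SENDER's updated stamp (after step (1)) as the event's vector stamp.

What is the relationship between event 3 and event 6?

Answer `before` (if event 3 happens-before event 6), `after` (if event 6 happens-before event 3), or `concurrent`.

Answer: before

Derivation:
Initial: VV[0]=[0, 0, 0, 0]
Initial: VV[1]=[0, 0, 0, 0]
Initial: VV[2]=[0, 0, 0, 0]
Initial: VV[3]=[0, 0, 0, 0]
Event 1: SEND 1->0: VV[1][1]++ -> VV[1]=[0, 1, 0, 0], msg_vec=[0, 1, 0, 0]; VV[0]=max(VV[0],msg_vec) then VV[0][0]++ -> VV[0]=[1, 1, 0, 0]
Event 2: SEND 3->1: VV[3][3]++ -> VV[3]=[0, 0, 0, 1], msg_vec=[0, 0, 0, 1]; VV[1]=max(VV[1],msg_vec) then VV[1][1]++ -> VV[1]=[0, 2, 0, 1]
Event 3: LOCAL 0: VV[0][0]++ -> VV[0]=[2, 1, 0, 0]
Event 4: SEND 3->2: VV[3][3]++ -> VV[3]=[0, 0, 0, 2], msg_vec=[0, 0, 0, 2]; VV[2]=max(VV[2],msg_vec) then VV[2][2]++ -> VV[2]=[0, 0, 1, 2]
Event 5: LOCAL 2: VV[2][2]++ -> VV[2]=[0, 0, 2, 2]
Event 6: LOCAL 0: VV[0][0]++ -> VV[0]=[3, 1, 0, 0]
Event 7: SEND 3->0: VV[3][3]++ -> VV[3]=[0, 0, 0, 3], msg_vec=[0, 0, 0, 3]; VV[0]=max(VV[0],msg_vec) then VV[0][0]++ -> VV[0]=[4, 1, 0, 3]
Event 8: SEND 1->0: VV[1][1]++ -> VV[1]=[0, 3, 0, 1], msg_vec=[0, 3, 0, 1]; VV[0]=max(VV[0],msg_vec) then VV[0][0]++ -> VV[0]=[5, 3, 0, 3]
Event 9: SEND 1->0: VV[1][1]++ -> VV[1]=[0, 4, 0, 1], msg_vec=[0, 4, 0, 1]; VV[0]=max(VV[0],msg_vec) then VV[0][0]++ -> VV[0]=[6, 4, 0, 3]
Event 3 stamp: [2, 1, 0, 0]
Event 6 stamp: [3, 1, 0, 0]
[2, 1, 0, 0] <= [3, 1, 0, 0]? True
[3, 1, 0, 0] <= [2, 1, 0, 0]? False
Relation: before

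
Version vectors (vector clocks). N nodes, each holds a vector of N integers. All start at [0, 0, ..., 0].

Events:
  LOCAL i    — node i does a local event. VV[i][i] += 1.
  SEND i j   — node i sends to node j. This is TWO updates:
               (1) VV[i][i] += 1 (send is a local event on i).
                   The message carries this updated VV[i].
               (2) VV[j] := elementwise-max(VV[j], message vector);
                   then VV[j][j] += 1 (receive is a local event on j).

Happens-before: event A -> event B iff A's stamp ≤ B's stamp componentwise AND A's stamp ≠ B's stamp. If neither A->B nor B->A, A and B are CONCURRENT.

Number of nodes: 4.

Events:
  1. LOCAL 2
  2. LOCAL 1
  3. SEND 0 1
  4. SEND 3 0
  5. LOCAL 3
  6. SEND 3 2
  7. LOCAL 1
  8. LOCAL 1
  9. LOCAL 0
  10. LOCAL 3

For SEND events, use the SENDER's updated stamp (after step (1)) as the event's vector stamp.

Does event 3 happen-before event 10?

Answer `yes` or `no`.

Initial: VV[0]=[0, 0, 0, 0]
Initial: VV[1]=[0, 0, 0, 0]
Initial: VV[2]=[0, 0, 0, 0]
Initial: VV[3]=[0, 0, 0, 0]
Event 1: LOCAL 2: VV[2][2]++ -> VV[2]=[0, 0, 1, 0]
Event 2: LOCAL 1: VV[1][1]++ -> VV[1]=[0, 1, 0, 0]
Event 3: SEND 0->1: VV[0][0]++ -> VV[0]=[1, 0, 0, 0], msg_vec=[1, 0, 0, 0]; VV[1]=max(VV[1],msg_vec) then VV[1][1]++ -> VV[1]=[1, 2, 0, 0]
Event 4: SEND 3->0: VV[3][3]++ -> VV[3]=[0, 0, 0, 1], msg_vec=[0, 0, 0, 1]; VV[0]=max(VV[0],msg_vec) then VV[0][0]++ -> VV[0]=[2, 0, 0, 1]
Event 5: LOCAL 3: VV[3][3]++ -> VV[3]=[0, 0, 0, 2]
Event 6: SEND 3->2: VV[3][3]++ -> VV[3]=[0, 0, 0, 3], msg_vec=[0, 0, 0, 3]; VV[2]=max(VV[2],msg_vec) then VV[2][2]++ -> VV[2]=[0, 0, 2, 3]
Event 7: LOCAL 1: VV[1][1]++ -> VV[1]=[1, 3, 0, 0]
Event 8: LOCAL 1: VV[1][1]++ -> VV[1]=[1, 4, 0, 0]
Event 9: LOCAL 0: VV[0][0]++ -> VV[0]=[3, 0, 0, 1]
Event 10: LOCAL 3: VV[3][3]++ -> VV[3]=[0, 0, 0, 4]
Event 3 stamp: [1, 0, 0, 0]
Event 10 stamp: [0, 0, 0, 4]
[1, 0, 0, 0] <= [0, 0, 0, 4]? False. Equal? False. Happens-before: False

Answer: no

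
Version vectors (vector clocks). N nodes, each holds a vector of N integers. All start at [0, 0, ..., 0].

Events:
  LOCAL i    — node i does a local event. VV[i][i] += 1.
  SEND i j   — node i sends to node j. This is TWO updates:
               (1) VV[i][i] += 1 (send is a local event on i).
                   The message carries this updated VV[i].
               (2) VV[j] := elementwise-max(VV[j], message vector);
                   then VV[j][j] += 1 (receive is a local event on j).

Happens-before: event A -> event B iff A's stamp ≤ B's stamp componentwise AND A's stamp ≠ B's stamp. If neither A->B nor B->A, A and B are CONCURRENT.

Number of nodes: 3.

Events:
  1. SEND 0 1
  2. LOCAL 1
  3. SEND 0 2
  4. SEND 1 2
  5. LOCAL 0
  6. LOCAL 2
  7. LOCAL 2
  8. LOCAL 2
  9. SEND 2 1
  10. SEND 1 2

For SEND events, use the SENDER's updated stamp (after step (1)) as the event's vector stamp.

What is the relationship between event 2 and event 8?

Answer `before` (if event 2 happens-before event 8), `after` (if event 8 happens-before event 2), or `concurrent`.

Initial: VV[0]=[0, 0, 0]
Initial: VV[1]=[0, 0, 0]
Initial: VV[2]=[0, 0, 0]
Event 1: SEND 0->1: VV[0][0]++ -> VV[0]=[1, 0, 0], msg_vec=[1, 0, 0]; VV[1]=max(VV[1],msg_vec) then VV[1][1]++ -> VV[1]=[1, 1, 0]
Event 2: LOCAL 1: VV[1][1]++ -> VV[1]=[1, 2, 0]
Event 3: SEND 0->2: VV[0][0]++ -> VV[0]=[2, 0, 0], msg_vec=[2, 0, 0]; VV[2]=max(VV[2],msg_vec) then VV[2][2]++ -> VV[2]=[2, 0, 1]
Event 4: SEND 1->2: VV[1][1]++ -> VV[1]=[1, 3, 0], msg_vec=[1, 3, 0]; VV[2]=max(VV[2],msg_vec) then VV[2][2]++ -> VV[2]=[2, 3, 2]
Event 5: LOCAL 0: VV[0][0]++ -> VV[0]=[3, 0, 0]
Event 6: LOCAL 2: VV[2][2]++ -> VV[2]=[2, 3, 3]
Event 7: LOCAL 2: VV[2][2]++ -> VV[2]=[2, 3, 4]
Event 8: LOCAL 2: VV[2][2]++ -> VV[2]=[2, 3, 5]
Event 9: SEND 2->1: VV[2][2]++ -> VV[2]=[2, 3, 6], msg_vec=[2, 3, 6]; VV[1]=max(VV[1],msg_vec) then VV[1][1]++ -> VV[1]=[2, 4, 6]
Event 10: SEND 1->2: VV[1][1]++ -> VV[1]=[2, 5, 6], msg_vec=[2, 5, 6]; VV[2]=max(VV[2],msg_vec) then VV[2][2]++ -> VV[2]=[2, 5, 7]
Event 2 stamp: [1, 2, 0]
Event 8 stamp: [2, 3, 5]
[1, 2, 0] <= [2, 3, 5]? True
[2, 3, 5] <= [1, 2, 0]? False
Relation: before

Answer: before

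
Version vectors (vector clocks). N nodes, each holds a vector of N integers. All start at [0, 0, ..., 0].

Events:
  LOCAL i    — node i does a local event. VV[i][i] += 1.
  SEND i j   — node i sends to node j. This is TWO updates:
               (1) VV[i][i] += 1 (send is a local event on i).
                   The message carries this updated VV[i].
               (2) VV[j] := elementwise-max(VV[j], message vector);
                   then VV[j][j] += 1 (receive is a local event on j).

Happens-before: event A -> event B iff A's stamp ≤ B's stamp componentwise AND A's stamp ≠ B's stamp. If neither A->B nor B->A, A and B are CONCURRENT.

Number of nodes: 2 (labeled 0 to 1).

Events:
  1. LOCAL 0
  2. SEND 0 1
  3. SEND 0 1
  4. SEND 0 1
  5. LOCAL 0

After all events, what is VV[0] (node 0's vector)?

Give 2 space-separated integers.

Answer: 5 0

Derivation:
Initial: VV[0]=[0, 0]
Initial: VV[1]=[0, 0]
Event 1: LOCAL 0: VV[0][0]++ -> VV[0]=[1, 0]
Event 2: SEND 0->1: VV[0][0]++ -> VV[0]=[2, 0], msg_vec=[2, 0]; VV[1]=max(VV[1],msg_vec) then VV[1][1]++ -> VV[1]=[2, 1]
Event 3: SEND 0->1: VV[0][0]++ -> VV[0]=[3, 0], msg_vec=[3, 0]; VV[1]=max(VV[1],msg_vec) then VV[1][1]++ -> VV[1]=[3, 2]
Event 4: SEND 0->1: VV[0][0]++ -> VV[0]=[4, 0], msg_vec=[4, 0]; VV[1]=max(VV[1],msg_vec) then VV[1][1]++ -> VV[1]=[4, 3]
Event 5: LOCAL 0: VV[0][0]++ -> VV[0]=[5, 0]
Final vectors: VV[0]=[5, 0]; VV[1]=[4, 3]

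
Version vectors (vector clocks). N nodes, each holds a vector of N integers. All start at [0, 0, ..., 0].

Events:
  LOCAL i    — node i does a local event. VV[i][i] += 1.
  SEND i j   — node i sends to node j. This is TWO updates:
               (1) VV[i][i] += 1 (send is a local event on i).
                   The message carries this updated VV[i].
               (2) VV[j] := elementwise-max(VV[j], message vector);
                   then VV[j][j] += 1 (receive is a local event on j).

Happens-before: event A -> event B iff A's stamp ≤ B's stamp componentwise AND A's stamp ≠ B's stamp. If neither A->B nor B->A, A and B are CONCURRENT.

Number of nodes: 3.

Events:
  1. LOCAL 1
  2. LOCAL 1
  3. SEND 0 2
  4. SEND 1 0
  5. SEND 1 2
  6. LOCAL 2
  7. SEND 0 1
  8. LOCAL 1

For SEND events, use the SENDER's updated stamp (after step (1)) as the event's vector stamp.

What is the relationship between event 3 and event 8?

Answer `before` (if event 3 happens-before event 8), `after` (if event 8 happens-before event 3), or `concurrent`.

Initial: VV[0]=[0, 0, 0]
Initial: VV[1]=[0, 0, 0]
Initial: VV[2]=[0, 0, 0]
Event 1: LOCAL 1: VV[1][1]++ -> VV[1]=[0, 1, 0]
Event 2: LOCAL 1: VV[1][1]++ -> VV[1]=[0, 2, 0]
Event 3: SEND 0->2: VV[0][0]++ -> VV[0]=[1, 0, 0], msg_vec=[1, 0, 0]; VV[2]=max(VV[2],msg_vec) then VV[2][2]++ -> VV[2]=[1, 0, 1]
Event 4: SEND 1->0: VV[1][1]++ -> VV[1]=[0, 3, 0], msg_vec=[0, 3, 0]; VV[0]=max(VV[0],msg_vec) then VV[0][0]++ -> VV[0]=[2, 3, 0]
Event 5: SEND 1->2: VV[1][1]++ -> VV[1]=[0, 4, 0], msg_vec=[0, 4, 0]; VV[2]=max(VV[2],msg_vec) then VV[2][2]++ -> VV[2]=[1, 4, 2]
Event 6: LOCAL 2: VV[2][2]++ -> VV[2]=[1, 4, 3]
Event 7: SEND 0->1: VV[0][0]++ -> VV[0]=[3, 3, 0], msg_vec=[3, 3, 0]; VV[1]=max(VV[1],msg_vec) then VV[1][1]++ -> VV[1]=[3, 5, 0]
Event 8: LOCAL 1: VV[1][1]++ -> VV[1]=[3, 6, 0]
Event 3 stamp: [1, 0, 0]
Event 8 stamp: [3, 6, 0]
[1, 0, 0] <= [3, 6, 0]? True
[3, 6, 0] <= [1, 0, 0]? False
Relation: before

Answer: before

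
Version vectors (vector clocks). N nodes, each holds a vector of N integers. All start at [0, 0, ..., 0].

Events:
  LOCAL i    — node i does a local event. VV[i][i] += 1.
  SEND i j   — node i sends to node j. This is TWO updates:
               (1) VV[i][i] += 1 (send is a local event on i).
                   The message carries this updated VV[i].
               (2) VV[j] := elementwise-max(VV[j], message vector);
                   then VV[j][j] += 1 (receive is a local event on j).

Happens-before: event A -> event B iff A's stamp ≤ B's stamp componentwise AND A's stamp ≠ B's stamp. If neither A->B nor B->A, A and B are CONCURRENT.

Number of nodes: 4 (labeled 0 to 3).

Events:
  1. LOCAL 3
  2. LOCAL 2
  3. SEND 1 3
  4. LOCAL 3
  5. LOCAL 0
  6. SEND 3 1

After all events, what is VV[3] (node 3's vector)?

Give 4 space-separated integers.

Answer: 0 1 0 4

Derivation:
Initial: VV[0]=[0, 0, 0, 0]
Initial: VV[1]=[0, 0, 0, 0]
Initial: VV[2]=[0, 0, 0, 0]
Initial: VV[3]=[0, 0, 0, 0]
Event 1: LOCAL 3: VV[3][3]++ -> VV[3]=[0, 0, 0, 1]
Event 2: LOCAL 2: VV[2][2]++ -> VV[2]=[0, 0, 1, 0]
Event 3: SEND 1->3: VV[1][1]++ -> VV[1]=[0, 1, 0, 0], msg_vec=[0, 1, 0, 0]; VV[3]=max(VV[3],msg_vec) then VV[3][3]++ -> VV[3]=[0, 1, 0, 2]
Event 4: LOCAL 3: VV[3][3]++ -> VV[3]=[0, 1, 0, 3]
Event 5: LOCAL 0: VV[0][0]++ -> VV[0]=[1, 0, 0, 0]
Event 6: SEND 3->1: VV[3][3]++ -> VV[3]=[0, 1, 0, 4], msg_vec=[0, 1, 0, 4]; VV[1]=max(VV[1],msg_vec) then VV[1][1]++ -> VV[1]=[0, 2, 0, 4]
Final vectors: VV[0]=[1, 0, 0, 0]; VV[1]=[0, 2, 0, 4]; VV[2]=[0, 0, 1, 0]; VV[3]=[0, 1, 0, 4]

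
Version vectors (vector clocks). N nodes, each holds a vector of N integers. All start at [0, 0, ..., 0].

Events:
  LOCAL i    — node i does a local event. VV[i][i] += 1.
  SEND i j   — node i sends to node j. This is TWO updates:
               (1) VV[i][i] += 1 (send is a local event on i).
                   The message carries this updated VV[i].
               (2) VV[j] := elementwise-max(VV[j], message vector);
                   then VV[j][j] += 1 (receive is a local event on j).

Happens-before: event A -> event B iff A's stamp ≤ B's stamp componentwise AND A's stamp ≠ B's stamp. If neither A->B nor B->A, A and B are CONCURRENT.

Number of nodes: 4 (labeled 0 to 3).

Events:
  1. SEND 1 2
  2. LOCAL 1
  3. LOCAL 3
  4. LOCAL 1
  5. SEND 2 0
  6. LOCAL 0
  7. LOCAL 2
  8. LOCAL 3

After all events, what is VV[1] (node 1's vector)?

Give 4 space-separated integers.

Answer: 0 3 0 0

Derivation:
Initial: VV[0]=[0, 0, 0, 0]
Initial: VV[1]=[0, 0, 0, 0]
Initial: VV[2]=[0, 0, 0, 0]
Initial: VV[3]=[0, 0, 0, 0]
Event 1: SEND 1->2: VV[1][1]++ -> VV[1]=[0, 1, 0, 0], msg_vec=[0, 1, 0, 0]; VV[2]=max(VV[2],msg_vec) then VV[2][2]++ -> VV[2]=[0, 1, 1, 0]
Event 2: LOCAL 1: VV[1][1]++ -> VV[1]=[0, 2, 0, 0]
Event 3: LOCAL 3: VV[3][3]++ -> VV[3]=[0, 0, 0, 1]
Event 4: LOCAL 1: VV[1][1]++ -> VV[1]=[0, 3, 0, 0]
Event 5: SEND 2->0: VV[2][2]++ -> VV[2]=[0, 1, 2, 0], msg_vec=[0, 1, 2, 0]; VV[0]=max(VV[0],msg_vec) then VV[0][0]++ -> VV[0]=[1, 1, 2, 0]
Event 6: LOCAL 0: VV[0][0]++ -> VV[0]=[2, 1, 2, 0]
Event 7: LOCAL 2: VV[2][2]++ -> VV[2]=[0, 1, 3, 0]
Event 8: LOCAL 3: VV[3][3]++ -> VV[3]=[0, 0, 0, 2]
Final vectors: VV[0]=[2, 1, 2, 0]; VV[1]=[0, 3, 0, 0]; VV[2]=[0, 1, 3, 0]; VV[3]=[0, 0, 0, 2]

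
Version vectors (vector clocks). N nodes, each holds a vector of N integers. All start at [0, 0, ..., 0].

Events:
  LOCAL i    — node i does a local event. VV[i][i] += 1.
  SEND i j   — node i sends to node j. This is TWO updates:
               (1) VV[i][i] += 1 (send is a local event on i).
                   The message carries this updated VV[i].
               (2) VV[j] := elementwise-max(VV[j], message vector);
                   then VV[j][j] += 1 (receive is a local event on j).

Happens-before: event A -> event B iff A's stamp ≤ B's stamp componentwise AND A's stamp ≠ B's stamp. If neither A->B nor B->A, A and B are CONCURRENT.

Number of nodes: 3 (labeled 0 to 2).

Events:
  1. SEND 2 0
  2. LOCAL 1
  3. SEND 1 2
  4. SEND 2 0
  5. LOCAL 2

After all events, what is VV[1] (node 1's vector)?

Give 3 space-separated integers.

Answer: 0 2 0

Derivation:
Initial: VV[0]=[0, 0, 0]
Initial: VV[1]=[0, 0, 0]
Initial: VV[2]=[0, 0, 0]
Event 1: SEND 2->0: VV[2][2]++ -> VV[2]=[0, 0, 1], msg_vec=[0, 0, 1]; VV[0]=max(VV[0],msg_vec) then VV[0][0]++ -> VV[0]=[1, 0, 1]
Event 2: LOCAL 1: VV[1][1]++ -> VV[1]=[0, 1, 0]
Event 3: SEND 1->2: VV[1][1]++ -> VV[1]=[0, 2, 0], msg_vec=[0, 2, 0]; VV[2]=max(VV[2],msg_vec) then VV[2][2]++ -> VV[2]=[0, 2, 2]
Event 4: SEND 2->0: VV[2][2]++ -> VV[2]=[0, 2, 3], msg_vec=[0, 2, 3]; VV[0]=max(VV[0],msg_vec) then VV[0][0]++ -> VV[0]=[2, 2, 3]
Event 5: LOCAL 2: VV[2][2]++ -> VV[2]=[0, 2, 4]
Final vectors: VV[0]=[2, 2, 3]; VV[1]=[0, 2, 0]; VV[2]=[0, 2, 4]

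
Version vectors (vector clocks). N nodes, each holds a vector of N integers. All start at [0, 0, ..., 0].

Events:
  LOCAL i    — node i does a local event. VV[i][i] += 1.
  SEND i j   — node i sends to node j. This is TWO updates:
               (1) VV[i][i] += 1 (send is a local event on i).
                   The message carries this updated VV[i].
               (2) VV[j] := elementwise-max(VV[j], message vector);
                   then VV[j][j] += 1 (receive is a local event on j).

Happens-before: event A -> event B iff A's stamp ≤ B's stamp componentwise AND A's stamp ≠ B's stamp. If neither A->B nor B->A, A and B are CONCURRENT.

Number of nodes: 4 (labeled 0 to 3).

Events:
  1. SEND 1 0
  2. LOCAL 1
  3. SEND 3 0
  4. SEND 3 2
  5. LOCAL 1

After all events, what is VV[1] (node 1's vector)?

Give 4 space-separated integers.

Answer: 0 3 0 0

Derivation:
Initial: VV[0]=[0, 0, 0, 0]
Initial: VV[1]=[0, 0, 0, 0]
Initial: VV[2]=[0, 0, 0, 0]
Initial: VV[3]=[0, 0, 0, 0]
Event 1: SEND 1->0: VV[1][1]++ -> VV[1]=[0, 1, 0, 0], msg_vec=[0, 1, 0, 0]; VV[0]=max(VV[0],msg_vec) then VV[0][0]++ -> VV[0]=[1, 1, 0, 0]
Event 2: LOCAL 1: VV[1][1]++ -> VV[1]=[0, 2, 0, 0]
Event 3: SEND 3->0: VV[3][3]++ -> VV[3]=[0, 0, 0, 1], msg_vec=[0, 0, 0, 1]; VV[0]=max(VV[0],msg_vec) then VV[0][0]++ -> VV[0]=[2, 1, 0, 1]
Event 4: SEND 3->2: VV[3][3]++ -> VV[3]=[0, 0, 0, 2], msg_vec=[0, 0, 0, 2]; VV[2]=max(VV[2],msg_vec) then VV[2][2]++ -> VV[2]=[0, 0, 1, 2]
Event 5: LOCAL 1: VV[1][1]++ -> VV[1]=[0, 3, 0, 0]
Final vectors: VV[0]=[2, 1, 0, 1]; VV[1]=[0, 3, 0, 0]; VV[2]=[0, 0, 1, 2]; VV[3]=[0, 0, 0, 2]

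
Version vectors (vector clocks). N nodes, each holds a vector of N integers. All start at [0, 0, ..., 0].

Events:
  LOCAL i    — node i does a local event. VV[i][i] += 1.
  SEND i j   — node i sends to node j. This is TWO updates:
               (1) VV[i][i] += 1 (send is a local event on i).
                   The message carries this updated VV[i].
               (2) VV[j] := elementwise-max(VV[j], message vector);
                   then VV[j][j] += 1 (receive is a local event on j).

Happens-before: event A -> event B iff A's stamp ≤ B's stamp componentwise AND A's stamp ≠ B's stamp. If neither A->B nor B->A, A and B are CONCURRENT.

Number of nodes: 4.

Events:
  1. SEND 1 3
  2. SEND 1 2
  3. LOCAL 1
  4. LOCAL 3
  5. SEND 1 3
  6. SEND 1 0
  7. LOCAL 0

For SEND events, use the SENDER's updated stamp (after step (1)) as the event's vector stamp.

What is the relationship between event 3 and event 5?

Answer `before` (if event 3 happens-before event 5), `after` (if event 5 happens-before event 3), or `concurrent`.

Answer: before

Derivation:
Initial: VV[0]=[0, 0, 0, 0]
Initial: VV[1]=[0, 0, 0, 0]
Initial: VV[2]=[0, 0, 0, 0]
Initial: VV[3]=[0, 0, 0, 0]
Event 1: SEND 1->3: VV[1][1]++ -> VV[1]=[0, 1, 0, 0], msg_vec=[0, 1, 0, 0]; VV[3]=max(VV[3],msg_vec) then VV[3][3]++ -> VV[3]=[0, 1, 0, 1]
Event 2: SEND 1->2: VV[1][1]++ -> VV[1]=[0, 2, 0, 0], msg_vec=[0, 2, 0, 0]; VV[2]=max(VV[2],msg_vec) then VV[2][2]++ -> VV[2]=[0, 2, 1, 0]
Event 3: LOCAL 1: VV[1][1]++ -> VV[1]=[0, 3, 0, 0]
Event 4: LOCAL 3: VV[3][3]++ -> VV[3]=[0, 1, 0, 2]
Event 5: SEND 1->3: VV[1][1]++ -> VV[1]=[0, 4, 0, 0], msg_vec=[0, 4, 0, 0]; VV[3]=max(VV[3],msg_vec) then VV[3][3]++ -> VV[3]=[0, 4, 0, 3]
Event 6: SEND 1->0: VV[1][1]++ -> VV[1]=[0, 5, 0, 0], msg_vec=[0, 5, 0, 0]; VV[0]=max(VV[0],msg_vec) then VV[0][0]++ -> VV[0]=[1, 5, 0, 0]
Event 7: LOCAL 0: VV[0][0]++ -> VV[0]=[2, 5, 0, 0]
Event 3 stamp: [0, 3, 0, 0]
Event 5 stamp: [0, 4, 0, 0]
[0, 3, 0, 0] <= [0, 4, 0, 0]? True
[0, 4, 0, 0] <= [0, 3, 0, 0]? False
Relation: before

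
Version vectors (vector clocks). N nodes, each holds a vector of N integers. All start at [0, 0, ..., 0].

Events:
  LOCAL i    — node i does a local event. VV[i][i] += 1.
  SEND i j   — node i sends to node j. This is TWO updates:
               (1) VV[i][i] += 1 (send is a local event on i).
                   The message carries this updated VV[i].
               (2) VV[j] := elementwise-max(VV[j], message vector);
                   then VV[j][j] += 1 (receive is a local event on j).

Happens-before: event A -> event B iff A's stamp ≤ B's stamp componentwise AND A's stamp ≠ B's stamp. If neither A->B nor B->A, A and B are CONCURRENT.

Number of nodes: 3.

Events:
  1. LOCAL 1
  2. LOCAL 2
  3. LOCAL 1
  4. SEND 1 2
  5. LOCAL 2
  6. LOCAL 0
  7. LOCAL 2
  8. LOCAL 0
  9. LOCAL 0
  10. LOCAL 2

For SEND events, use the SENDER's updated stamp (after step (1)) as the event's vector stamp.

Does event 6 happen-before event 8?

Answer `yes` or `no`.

Answer: yes

Derivation:
Initial: VV[0]=[0, 0, 0]
Initial: VV[1]=[0, 0, 0]
Initial: VV[2]=[0, 0, 0]
Event 1: LOCAL 1: VV[1][1]++ -> VV[1]=[0, 1, 0]
Event 2: LOCAL 2: VV[2][2]++ -> VV[2]=[0, 0, 1]
Event 3: LOCAL 1: VV[1][1]++ -> VV[1]=[0, 2, 0]
Event 4: SEND 1->2: VV[1][1]++ -> VV[1]=[0, 3, 0], msg_vec=[0, 3, 0]; VV[2]=max(VV[2],msg_vec) then VV[2][2]++ -> VV[2]=[0, 3, 2]
Event 5: LOCAL 2: VV[2][2]++ -> VV[2]=[0, 3, 3]
Event 6: LOCAL 0: VV[0][0]++ -> VV[0]=[1, 0, 0]
Event 7: LOCAL 2: VV[2][2]++ -> VV[2]=[0, 3, 4]
Event 8: LOCAL 0: VV[0][0]++ -> VV[0]=[2, 0, 0]
Event 9: LOCAL 0: VV[0][0]++ -> VV[0]=[3, 0, 0]
Event 10: LOCAL 2: VV[2][2]++ -> VV[2]=[0, 3, 5]
Event 6 stamp: [1, 0, 0]
Event 8 stamp: [2, 0, 0]
[1, 0, 0] <= [2, 0, 0]? True. Equal? False. Happens-before: True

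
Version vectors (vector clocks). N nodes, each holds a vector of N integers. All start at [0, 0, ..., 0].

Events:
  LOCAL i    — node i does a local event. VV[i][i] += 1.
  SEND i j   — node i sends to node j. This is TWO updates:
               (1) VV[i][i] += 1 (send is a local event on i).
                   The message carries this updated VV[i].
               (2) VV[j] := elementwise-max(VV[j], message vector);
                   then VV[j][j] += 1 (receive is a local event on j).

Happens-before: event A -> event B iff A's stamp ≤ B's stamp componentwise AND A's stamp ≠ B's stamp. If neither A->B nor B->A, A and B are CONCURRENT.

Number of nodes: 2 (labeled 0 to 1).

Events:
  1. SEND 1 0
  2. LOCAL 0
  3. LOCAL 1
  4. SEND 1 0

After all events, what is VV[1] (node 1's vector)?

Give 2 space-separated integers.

Initial: VV[0]=[0, 0]
Initial: VV[1]=[0, 0]
Event 1: SEND 1->0: VV[1][1]++ -> VV[1]=[0, 1], msg_vec=[0, 1]; VV[0]=max(VV[0],msg_vec) then VV[0][0]++ -> VV[0]=[1, 1]
Event 2: LOCAL 0: VV[0][0]++ -> VV[0]=[2, 1]
Event 3: LOCAL 1: VV[1][1]++ -> VV[1]=[0, 2]
Event 4: SEND 1->0: VV[1][1]++ -> VV[1]=[0, 3], msg_vec=[0, 3]; VV[0]=max(VV[0],msg_vec) then VV[0][0]++ -> VV[0]=[3, 3]
Final vectors: VV[0]=[3, 3]; VV[1]=[0, 3]

Answer: 0 3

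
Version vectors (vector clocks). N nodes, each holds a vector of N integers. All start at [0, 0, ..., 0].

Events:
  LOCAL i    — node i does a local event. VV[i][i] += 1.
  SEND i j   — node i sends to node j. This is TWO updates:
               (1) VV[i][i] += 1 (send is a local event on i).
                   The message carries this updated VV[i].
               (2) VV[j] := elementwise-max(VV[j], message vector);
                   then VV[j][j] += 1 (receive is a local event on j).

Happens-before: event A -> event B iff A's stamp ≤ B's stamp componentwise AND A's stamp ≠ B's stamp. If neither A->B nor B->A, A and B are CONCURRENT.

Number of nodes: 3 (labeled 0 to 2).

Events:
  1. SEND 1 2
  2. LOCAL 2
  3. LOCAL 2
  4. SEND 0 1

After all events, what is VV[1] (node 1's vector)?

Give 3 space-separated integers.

Initial: VV[0]=[0, 0, 0]
Initial: VV[1]=[0, 0, 0]
Initial: VV[2]=[0, 0, 0]
Event 1: SEND 1->2: VV[1][1]++ -> VV[1]=[0, 1, 0], msg_vec=[0, 1, 0]; VV[2]=max(VV[2],msg_vec) then VV[2][2]++ -> VV[2]=[0, 1, 1]
Event 2: LOCAL 2: VV[2][2]++ -> VV[2]=[0, 1, 2]
Event 3: LOCAL 2: VV[2][2]++ -> VV[2]=[0, 1, 3]
Event 4: SEND 0->1: VV[0][0]++ -> VV[0]=[1, 0, 0], msg_vec=[1, 0, 0]; VV[1]=max(VV[1],msg_vec) then VV[1][1]++ -> VV[1]=[1, 2, 0]
Final vectors: VV[0]=[1, 0, 0]; VV[1]=[1, 2, 0]; VV[2]=[0, 1, 3]

Answer: 1 2 0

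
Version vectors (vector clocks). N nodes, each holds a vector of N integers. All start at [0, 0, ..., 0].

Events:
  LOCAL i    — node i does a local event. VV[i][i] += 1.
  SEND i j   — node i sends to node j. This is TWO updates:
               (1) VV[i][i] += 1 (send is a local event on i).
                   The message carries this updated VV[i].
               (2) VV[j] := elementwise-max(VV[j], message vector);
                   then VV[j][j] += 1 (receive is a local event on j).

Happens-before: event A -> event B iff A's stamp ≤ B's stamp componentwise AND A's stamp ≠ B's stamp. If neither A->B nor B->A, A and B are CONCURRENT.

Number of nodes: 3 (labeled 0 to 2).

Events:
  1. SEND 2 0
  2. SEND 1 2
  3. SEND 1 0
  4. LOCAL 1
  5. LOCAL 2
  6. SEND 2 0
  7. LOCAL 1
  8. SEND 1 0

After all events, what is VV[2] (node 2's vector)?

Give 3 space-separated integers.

Answer: 0 1 4

Derivation:
Initial: VV[0]=[0, 0, 0]
Initial: VV[1]=[0, 0, 0]
Initial: VV[2]=[0, 0, 0]
Event 1: SEND 2->0: VV[2][2]++ -> VV[2]=[0, 0, 1], msg_vec=[0, 0, 1]; VV[0]=max(VV[0],msg_vec) then VV[0][0]++ -> VV[0]=[1, 0, 1]
Event 2: SEND 1->2: VV[1][1]++ -> VV[1]=[0, 1, 0], msg_vec=[0, 1, 0]; VV[2]=max(VV[2],msg_vec) then VV[2][2]++ -> VV[2]=[0, 1, 2]
Event 3: SEND 1->0: VV[1][1]++ -> VV[1]=[0, 2, 0], msg_vec=[0, 2, 0]; VV[0]=max(VV[0],msg_vec) then VV[0][0]++ -> VV[0]=[2, 2, 1]
Event 4: LOCAL 1: VV[1][1]++ -> VV[1]=[0, 3, 0]
Event 5: LOCAL 2: VV[2][2]++ -> VV[2]=[0, 1, 3]
Event 6: SEND 2->0: VV[2][2]++ -> VV[2]=[0, 1, 4], msg_vec=[0, 1, 4]; VV[0]=max(VV[0],msg_vec) then VV[0][0]++ -> VV[0]=[3, 2, 4]
Event 7: LOCAL 1: VV[1][1]++ -> VV[1]=[0, 4, 0]
Event 8: SEND 1->0: VV[1][1]++ -> VV[1]=[0, 5, 0], msg_vec=[0, 5, 0]; VV[0]=max(VV[0],msg_vec) then VV[0][0]++ -> VV[0]=[4, 5, 4]
Final vectors: VV[0]=[4, 5, 4]; VV[1]=[0, 5, 0]; VV[2]=[0, 1, 4]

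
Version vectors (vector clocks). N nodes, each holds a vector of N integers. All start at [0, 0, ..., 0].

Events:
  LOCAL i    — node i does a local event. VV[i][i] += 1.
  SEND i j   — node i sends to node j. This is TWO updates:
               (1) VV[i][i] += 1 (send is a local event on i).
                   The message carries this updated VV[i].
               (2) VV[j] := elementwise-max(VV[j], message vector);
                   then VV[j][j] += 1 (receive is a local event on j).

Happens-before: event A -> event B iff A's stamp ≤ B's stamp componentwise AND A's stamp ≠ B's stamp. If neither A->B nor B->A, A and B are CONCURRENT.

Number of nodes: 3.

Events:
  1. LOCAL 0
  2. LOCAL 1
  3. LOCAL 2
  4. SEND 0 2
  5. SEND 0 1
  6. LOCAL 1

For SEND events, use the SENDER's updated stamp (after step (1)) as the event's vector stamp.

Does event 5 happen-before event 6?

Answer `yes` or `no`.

Initial: VV[0]=[0, 0, 0]
Initial: VV[1]=[0, 0, 0]
Initial: VV[2]=[0, 0, 0]
Event 1: LOCAL 0: VV[0][0]++ -> VV[0]=[1, 0, 0]
Event 2: LOCAL 1: VV[1][1]++ -> VV[1]=[0, 1, 0]
Event 3: LOCAL 2: VV[2][2]++ -> VV[2]=[0, 0, 1]
Event 4: SEND 0->2: VV[0][0]++ -> VV[0]=[2, 0, 0], msg_vec=[2, 0, 0]; VV[2]=max(VV[2],msg_vec) then VV[2][2]++ -> VV[2]=[2, 0, 2]
Event 5: SEND 0->1: VV[0][0]++ -> VV[0]=[3, 0, 0], msg_vec=[3, 0, 0]; VV[1]=max(VV[1],msg_vec) then VV[1][1]++ -> VV[1]=[3, 2, 0]
Event 6: LOCAL 1: VV[1][1]++ -> VV[1]=[3, 3, 0]
Event 5 stamp: [3, 0, 0]
Event 6 stamp: [3, 3, 0]
[3, 0, 0] <= [3, 3, 0]? True. Equal? False. Happens-before: True

Answer: yes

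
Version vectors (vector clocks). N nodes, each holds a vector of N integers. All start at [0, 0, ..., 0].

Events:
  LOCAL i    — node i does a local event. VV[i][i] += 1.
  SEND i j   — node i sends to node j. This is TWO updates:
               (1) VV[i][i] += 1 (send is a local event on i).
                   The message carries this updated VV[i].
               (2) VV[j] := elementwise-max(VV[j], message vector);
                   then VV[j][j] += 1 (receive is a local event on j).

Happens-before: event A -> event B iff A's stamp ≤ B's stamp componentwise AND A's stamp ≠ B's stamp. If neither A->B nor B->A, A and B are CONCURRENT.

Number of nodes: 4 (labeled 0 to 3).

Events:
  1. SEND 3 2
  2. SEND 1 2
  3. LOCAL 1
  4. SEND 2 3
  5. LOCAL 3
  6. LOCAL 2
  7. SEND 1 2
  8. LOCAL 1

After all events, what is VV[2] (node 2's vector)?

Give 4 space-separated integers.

Initial: VV[0]=[0, 0, 0, 0]
Initial: VV[1]=[0, 0, 0, 0]
Initial: VV[2]=[0, 0, 0, 0]
Initial: VV[3]=[0, 0, 0, 0]
Event 1: SEND 3->2: VV[3][3]++ -> VV[3]=[0, 0, 0, 1], msg_vec=[0, 0, 0, 1]; VV[2]=max(VV[2],msg_vec) then VV[2][2]++ -> VV[2]=[0, 0, 1, 1]
Event 2: SEND 1->2: VV[1][1]++ -> VV[1]=[0, 1, 0, 0], msg_vec=[0, 1, 0, 0]; VV[2]=max(VV[2],msg_vec) then VV[2][2]++ -> VV[2]=[0, 1, 2, 1]
Event 3: LOCAL 1: VV[1][1]++ -> VV[1]=[0, 2, 0, 0]
Event 4: SEND 2->3: VV[2][2]++ -> VV[2]=[0, 1, 3, 1], msg_vec=[0, 1, 3, 1]; VV[3]=max(VV[3],msg_vec) then VV[3][3]++ -> VV[3]=[0, 1, 3, 2]
Event 5: LOCAL 3: VV[3][3]++ -> VV[3]=[0, 1, 3, 3]
Event 6: LOCAL 2: VV[2][2]++ -> VV[2]=[0, 1, 4, 1]
Event 7: SEND 1->2: VV[1][1]++ -> VV[1]=[0, 3, 0, 0], msg_vec=[0, 3, 0, 0]; VV[2]=max(VV[2],msg_vec) then VV[2][2]++ -> VV[2]=[0, 3, 5, 1]
Event 8: LOCAL 1: VV[1][1]++ -> VV[1]=[0, 4, 0, 0]
Final vectors: VV[0]=[0, 0, 0, 0]; VV[1]=[0, 4, 0, 0]; VV[2]=[0, 3, 5, 1]; VV[3]=[0, 1, 3, 3]

Answer: 0 3 5 1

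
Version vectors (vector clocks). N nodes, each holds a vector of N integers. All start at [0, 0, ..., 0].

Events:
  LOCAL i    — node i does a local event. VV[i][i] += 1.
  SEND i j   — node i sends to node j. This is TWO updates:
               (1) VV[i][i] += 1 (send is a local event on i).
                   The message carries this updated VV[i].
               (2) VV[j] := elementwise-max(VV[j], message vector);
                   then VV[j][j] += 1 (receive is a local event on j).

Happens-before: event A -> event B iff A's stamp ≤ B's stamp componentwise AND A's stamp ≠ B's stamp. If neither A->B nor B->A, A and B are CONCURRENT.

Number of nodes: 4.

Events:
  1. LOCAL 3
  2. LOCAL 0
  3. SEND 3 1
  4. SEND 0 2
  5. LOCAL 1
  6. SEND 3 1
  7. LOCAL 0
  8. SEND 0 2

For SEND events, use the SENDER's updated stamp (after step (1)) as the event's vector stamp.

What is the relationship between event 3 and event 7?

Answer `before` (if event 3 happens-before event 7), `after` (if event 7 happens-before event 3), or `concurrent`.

Initial: VV[0]=[0, 0, 0, 0]
Initial: VV[1]=[0, 0, 0, 0]
Initial: VV[2]=[0, 0, 0, 0]
Initial: VV[3]=[0, 0, 0, 0]
Event 1: LOCAL 3: VV[3][3]++ -> VV[3]=[0, 0, 0, 1]
Event 2: LOCAL 0: VV[0][0]++ -> VV[0]=[1, 0, 0, 0]
Event 3: SEND 3->1: VV[3][3]++ -> VV[3]=[0, 0, 0, 2], msg_vec=[0, 0, 0, 2]; VV[1]=max(VV[1],msg_vec) then VV[1][1]++ -> VV[1]=[0, 1, 0, 2]
Event 4: SEND 0->2: VV[0][0]++ -> VV[0]=[2, 0, 0, 0], msg_vec=[2, 0, 0, 0]; VV[2]=max(VV[2],msg_vec) then VV[2][2]++ -> VV[2]=[2, 0, 1, 0]
Event 5: LOCAL 1: VV[1][1]++ -> VV[1]=[0, 2, 0, 2]
Event 6: SEND 3->1: VV[3][3]++ -> VV[3]=[0, 0, 0, 3], msg_vec=[0, 0, 0, 3]; VV[1]=max(VV[1],msg_vec) then VV[1][1]++ -> VV[1]=[0, 3, 0, 3]
Event 7: LOCAL 0: VV[0][0]++ -> VV[0]=[3, 0, 0, 0]
Event 8: SEND 0->2: VV[0][0]++ -> VV[0]=[4, 0, 0, 0], msg_vec=[4, 0, 0, 0]; VV[2]=max(VV[2],msg_vec) then VV[2][2]++ -> VV[2]=[4, 0, 2, 0]
Event 3 stamp: [0, 0, 0, 2]
Event 7 stamp: [3, 0, 0, 0]
[0, 0, 0, 2] <= [3, 0, 0, 0]? False
[3, 0, 0, 0] <= [0, 0, 0, 2]? False
Relation: concurrent

Answer: concurrent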